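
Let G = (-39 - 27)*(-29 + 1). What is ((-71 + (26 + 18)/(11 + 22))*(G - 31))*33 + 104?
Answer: -4177179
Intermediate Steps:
G = 1848 (G = -66*(-28) = 1848)
((-71 + (26 + 18)/(11 + 22))*(G - 31))*33 + 104 = ((-71 + (26 + 18)/(11 + 22))*(1848 - 31))*33 + 104 = ((-71 + 44/33)*1817)*33 + 104 = ((-71 + 44*(1/33))*1817)*33 + 104 = ((-71 + 4/3)*1817)*33 + 104 = -209/3*1817*33 + 104 = -379753/3*33 + 104 = -4177283 + 104 = -4177179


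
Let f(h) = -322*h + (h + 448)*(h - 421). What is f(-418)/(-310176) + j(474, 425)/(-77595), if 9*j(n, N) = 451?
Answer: -157526921/445705680 ≈ -0.35343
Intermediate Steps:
j(n, N) = 451/9 (j(n, N) = (⅑)*451 = 451/9)
f(h) = -322*h + (-421 + h)*(448 + h) (f(h) = -322*h + (448 + h)*(-421 + h) = -322*h + (-421 + h)*(448 + h))
f(-418)/(-310176) + j(474, 425)/(-77595) = (-188608 + (-418)² - 295*(-418))/(-310176) + (451/9)/(-77595) = (-188608 + 174724 + 123310)*(-1/310176) + (451/9)*(-1/77595) = 109426*(-1/310176) - 451/698355 = -54713/155088 - 451/698355 = -157526921/445705680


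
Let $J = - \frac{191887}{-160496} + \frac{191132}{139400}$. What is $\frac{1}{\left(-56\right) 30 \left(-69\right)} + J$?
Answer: $\frac{742938036959}{289452529800} \approx 2.5667$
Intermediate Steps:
$J = \frac{7178121159}{2796642800}$ ($J = \left(-191887\right) \left(- \frac{1}{160496}\right) + 191132 \cdot \frac{1}{139400} = \frac{191887}{160496} + \frac{47783}{34850} = \frac{7178121159}{2796642800} \approx 2.5667$)
$\frac{1}{\left(-56\right) 30 \left(-69\right)} + J = \frac{1}{\left(-56\right) 30 \left(-69\right)} + \frac{7178121159}{2796642800} = \frac{1}{\left(-1680\right) \left(-69\right)} + \frac{7178121159}{2796642800} = \frac{1}{115920} + \frac{7178121159}{2796642800} = \frac{742938036959}{289452529800}$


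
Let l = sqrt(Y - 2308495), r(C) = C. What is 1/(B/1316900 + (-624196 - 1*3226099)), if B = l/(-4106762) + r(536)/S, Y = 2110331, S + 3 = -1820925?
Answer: -58345080632258897874295655400968262187392/224645772232983286232288572245101123093854530697 + 5603868068849136193536*I*sqrt(49541)/224645772232983286232288572245101123093854530697 ≈ -2.5972e-7 + 5.5523e-24*I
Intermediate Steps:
S = -1820928 (S = -3 - 1820925 = -1820928)
l = 2*I*sqrt(49541) (l = sqrt(2110331 - 2308495) = sqrt(-198164) = 2*I*sqrt(49541) ≈ 445.16*I)
B = -67/227616 - I*sqrt(49541)/2053381 (B = (2*I*sqrt(49541))/(-4106762) + 536/(-1820928) = (2*I*sqrt(49541))*(-1/4106762) + 536*(-1/1820928) = -I*sqrt(49541)/2053381 - 67/227616 = -67/227616 - I*sqrt(49541)/2053381 ≈ -0.00029436 - 0.0001084*I)
1/(B/1316900 + (-624196 - 1*3226099)) = 1/((-67/227616 - I*sqrt(49541)/2053381)/1316900 + (-624196 - 1*3226099)) = 1/((-67/227616 - I*sqrt(49541)/2053381)*(1/1316900) + (-624196 - 3226099)) = 1/((-67/299747510400 - I*sqrt(49541)/2704097438900) - 3850295) = 1/(-1154116340555568067/299747510400 - I*sqrt(49541)/2704097438900)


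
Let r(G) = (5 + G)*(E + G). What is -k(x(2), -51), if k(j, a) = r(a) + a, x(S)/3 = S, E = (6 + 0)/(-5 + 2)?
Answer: -2387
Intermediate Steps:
E = -2 (E = 6/(-3) = 6*(-⅓) = -2)
r(G) = (-2 + G)*(5 + G) (r(G) = (5 + G)*(-2 + G) = (-2 + G)*(5 + G))
x(S) = 3*S
k(j, a) = -10 + a² + 4*a (k(j, a) = (-10 + a² + 3*a) + a = -10 + a² + 4*a)
-k(x(2), -51) = -(-10 + (-51)² + 4*(-51)) = -(-10 + 2601 - 204) = -1*2387 = -2387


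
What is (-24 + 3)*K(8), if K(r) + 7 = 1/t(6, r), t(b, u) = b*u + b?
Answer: 2639/18 ≈ 146.61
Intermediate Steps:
t(b, u) = b + b*u
K(r) = -7 + 1/(6 + 6*r) (K(r) = -7 + 1/(6*(1 + r)) = -7 + 1/(6 + 6*r))
(-24 + 3)*K(8) = (-24 + 3)*((-41 - 42*8)/(6*(1 + 8))) = -7*(-41 - 336)/(2*9) = -7*(-377)/(2*9) = -21*(-377/54) = 2639/18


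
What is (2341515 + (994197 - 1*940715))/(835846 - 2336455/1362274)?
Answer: 296603831198/103513539759 ≈ 2.8654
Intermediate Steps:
(2341515 + (994197 - 1*940715))/(835846 - 2336455/1362274) = (2341515 + (994197 - 940715))/(835846 - 2336455*1/1362274) = (2341515 + 53482)/(835846 - 2336455/1362274) = 2394997/(1138648937349/1362274) = 2394997*(1362274/1138648937349) = 296603831198/103513539759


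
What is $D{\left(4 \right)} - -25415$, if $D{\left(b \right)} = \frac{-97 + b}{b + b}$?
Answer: $\frac{203227}{8} \approx 25403.0$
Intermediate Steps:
$D{\left(b \right)} = \frac{-97 + b}{2 b}$
$D{\left(4 \right)} - -25415 = \frac{-97 + 4}{2 \cdot 4} - -25415 = \frac{1}{2} \cdot \frac{1}{4} \left(-93\right) + 25415 = - \frac{93}{8} + 25415 = \frac{203227}{8}$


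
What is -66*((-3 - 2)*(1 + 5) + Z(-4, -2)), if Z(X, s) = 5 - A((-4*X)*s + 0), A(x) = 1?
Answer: 1716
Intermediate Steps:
Z(X, s) = 4 (Z(X, s) = 5 - 1*1 = 5 - 1 = 4)
-66*((-3 - 2)*(1 + 5) + Z(-4, -2)) = -66*((-3 - 2)*(1 + 5) + 4) = -66*(-5*6 + 4) = -66*(-30 + 4) = -66*(-26) = 1716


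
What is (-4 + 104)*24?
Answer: 2400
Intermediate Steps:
(-4 + 104)*24 = 100*24 = 2400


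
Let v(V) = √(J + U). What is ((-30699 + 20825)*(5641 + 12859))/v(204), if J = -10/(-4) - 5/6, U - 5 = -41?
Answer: 182669000*I*√309/103 ≈ 3.1175e+7*I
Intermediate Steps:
U = -36 (U = 5 - 41 = -36)
J = 5/3 (J = -10*(-¼) - 5*⅙ = 5/2 - ⅚ = 5/3 ≈ 1.6667)
v(V) = I*√309/3 (v(V) = √(5/3 - 36) = √(-103/3) = I*√309/3)
((-30699 + 20825)*(5641 + 12859))/v(204) = ((-30699 + 20825)*(5641 + 12859))/((I*√309/3)) = (-9874*18500)*(-I*√309/103) = -(-182669000)*I*√309/103 = 182669000*I*√309/103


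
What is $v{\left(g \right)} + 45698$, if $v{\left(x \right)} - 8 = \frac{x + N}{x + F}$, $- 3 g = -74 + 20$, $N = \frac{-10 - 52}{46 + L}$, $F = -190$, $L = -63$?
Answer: $\frac{33410994}{731} \approx 45706.0$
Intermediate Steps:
$N = \frac{62}{17}$ ($N = \frac{-10 - 52}{46 - 63} = - \frac{62}{-17} = \left(-62\right) \left(- \frac{1}{17}\right) = \frac{62}{17} \approx 3.6471$)
$g = 18$ ($g = - \frac{-74 + 20}{3} = \left(- \frac{1}{3}\right) \left(-54\right) = 18$)
$v{\left(x \right)} = 8 + \frac{\frac{62}{17} + x}{-190 + x}$ ($v{\left(x \right)} = 8 + \frac{x + \frac{62}{17}}{x - 190} = 8 + \frac{\frac{62}{17} + x}{-190 + x}$)
$v{\left(g \right)} + 45698 = \frac{-25778 + 153 \cdot 18}{17 \left(-190 + 18\right)} + 45698 = \frac{-25778 + 2754}{17 \left(-172\right)} + 45698 = \frac{1}{17} \left(- \frac{1}{172}\right) \left(-23024\right) + 45698 = \frac{5756}{731} + 45698 = \frac{33410994}{731}$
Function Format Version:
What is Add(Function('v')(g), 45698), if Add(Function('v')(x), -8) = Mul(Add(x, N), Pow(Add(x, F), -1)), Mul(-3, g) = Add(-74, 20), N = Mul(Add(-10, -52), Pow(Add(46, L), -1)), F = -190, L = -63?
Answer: Rational(33410994, 731) ≈ 45706.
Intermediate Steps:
N = Rational(62, 17) (N = Mul(Add(-10, -52), Pow(Add(46, -63), -1)) = Mul(-62, Pow(-17, -1)) = Mul(-62, Rational(-1, 17)) = Rational(62, 17) ≈ 3.6471)
g = 18 (g = Mul(Rational(-1, 3), Add(-74, 20)) = Mul(Rational(-1, 3), -54) = 18)
Function('v')(x) = Add(8, Mul(Pow(Add(-190, x), -1), Add(Rational(62, 17), x))) (Function('v')(x) = Add(8, Mul(Add(x, Rational(62, 17)), Pow(Add(x, -190), -1))) = Add(8, Mul(Add(Rational(62, 17), x), Pow(Add(-190, x), -1))) = Add(8, Mul(Pow(Add(-190, x), -1), Add(Rational(62, 17), x))))
Add(Function('v')(g), 45698) = Add(Mul(Rational(1, 17), Pow(Add(-190, 18), -1), Add(-25778, Mul(153, 18))), 45698) = Add(Mul(Rational(1, 17), Pow(-172, -1), Add(-25778, 2754)), 45698) = Add(Mul(Rational(1, 17), Rational(-1, 172), -23024), 45698) = Add(Rational(5756, 731), 45698) = Rational(33410994, 731)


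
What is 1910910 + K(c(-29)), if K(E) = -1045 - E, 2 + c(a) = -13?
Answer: 1909880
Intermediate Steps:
c(a) = -15 (c(a) = -2 - 13 = -15)
1910910 + K(c(-29)) = 1910910 + (-1045 - 1*(-15)) = 1910910 + (-1045 + 15) = 1910910 - 1030 = 1909880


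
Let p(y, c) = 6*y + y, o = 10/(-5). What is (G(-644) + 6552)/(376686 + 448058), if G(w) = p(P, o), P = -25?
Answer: 6377/824744 ≈ 0.0077321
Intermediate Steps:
o = -2 (o = 10*(-1/5) = -2)
p(y, c) = 7*y
G(w) = -175 (G(w) = 7*(-25) = -175)
(G(-644) + 6552)/(376686 + 448058) = (-175 + 6552)/(376686 + 448058) = 6377/824744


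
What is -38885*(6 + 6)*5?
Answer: -2333100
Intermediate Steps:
-38885*(6 + 6)*5 = -466620*5 = -38885*60 = -2333100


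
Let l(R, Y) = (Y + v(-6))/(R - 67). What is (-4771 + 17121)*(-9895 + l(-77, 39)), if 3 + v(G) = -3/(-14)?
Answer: -41061335575/336 ≈ -1.2221e+8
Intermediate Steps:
v(G) = -39/14 (v(G) = -3 - 3/(-14) = -3 - 3*(-1/14) = -3 + 3/14 = -39/14)
l(R, Y) = (-39/14 + Y)/(-67 + R) (l(R, Y) = (Y - 39/14)/(R - 67) = (-39/14 + Y)/(-67 + R))
(-4771 + 17121)*(-9895 + l(-77, 39)) = (-4771 + 17121)*(-9895 + (-39/14 + 39)/(-67 - 77)) = 12350*(-9895 + (507/14)/(-144)) = 12350*(-9895 - 1/144*507/14) = 12350*(-9895 - 169/672) = 12350*(-6649609/672) = -41061335575/336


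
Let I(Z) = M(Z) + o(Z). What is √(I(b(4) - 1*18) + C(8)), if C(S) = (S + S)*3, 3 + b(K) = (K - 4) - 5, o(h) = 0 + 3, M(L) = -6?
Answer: 3*√5 ≈ 6.7082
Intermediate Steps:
o(h) = 3
b(K) = -12 + K (b(K) = -3 + ((K - 4) - 5) = -3 + ((-4 + K) - 5) = -3 + (-9 + K) = -12 + K)
I(Z) = -3 (I(Z) = -6 + 3 = -3)
C(S) = 6*S (C(S) = (2*S)*3 = 6*S)
√(I(b(4) - 1*18) + C(8)) = √(-3 + 6*8) = √(-3 + 48) = √45 = 3*√5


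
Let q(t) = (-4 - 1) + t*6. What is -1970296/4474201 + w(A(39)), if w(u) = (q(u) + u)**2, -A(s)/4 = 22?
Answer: 1725433377545/4474201 ≈ 3.8564e+5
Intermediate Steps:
A(s) = -88 (A(s) = -4*22 = -88)
q(t) = -5 + 6*t
w(u) = (-5 + 7*u)**2 (w(u) = ((-5 + 6*u) + u)**2 = (-5 + 7*u)**2)
-1970296/4474201 + w(A(39)) = -1970296/4474201 + (-5 + 7*(-88))**2 = -1970296*1/4474201 + (-5 - 616)**2 = -1970296/4474201 + (-621)**2 = -1970296/4474201 + 385641 = 1725433377545/4474201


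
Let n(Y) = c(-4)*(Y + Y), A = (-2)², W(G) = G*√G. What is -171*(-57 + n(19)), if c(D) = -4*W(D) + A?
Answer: -16245 - 207936*I ≈ -16245.0 - 2.0794e+5*I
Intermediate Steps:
W(G) = G^(3/2)
A = 4
c(D) = 4 - 4*D^(3/2) (c(D) = -4*D^(3/2) + 4 = 4 - 4*D^(3/2))
n(Y) = 2*Y*(4 + 32*I) (n(Y) = (4 - (-32)*I)*(Y + Y) = (4 - (-32)*I)*(2*Y) = (4 + 32*I)*(2*Y) = 2*Y*(4 + 32*I))
-171*(-57 + n(19)) = -171*(-57 + 19*(8 + 64*I)) = -171*(-57 + (152 + 1216*I)) = -171*(95 + 1216*I) = -16245 - 207936*I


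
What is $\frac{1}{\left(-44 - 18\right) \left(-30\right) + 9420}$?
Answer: $\frac{1}{11280} \approx 8.8652 \cdot 10^{-5}$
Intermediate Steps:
$\frac{1}{\left(-44 - 18\right) \left(-30\right) + 9420} = \frac{1}{\left(-62\right) \left(-30\right) + 9420} = \frac{1}{1860 + 9420} = \frac{1}{11280}$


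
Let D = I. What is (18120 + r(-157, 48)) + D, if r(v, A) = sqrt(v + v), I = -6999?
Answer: 11121 + I*sqrt(314) ≈ 11121.0 + 17.72*I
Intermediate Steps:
D = -6999
r(v, A) = sqrt(2)*sqrt(v) (r(v, A) = sqrt(2*v) = sqrt(2)*sqrt(v))
(18120 + r(-157, 48)) + D = (18120 + sqrt(2)*sqrt(-157)) - 6999 = (18120 + sqrt(2)*(I*sqrt(157))) - 6999 = (18120 + I*sqrt(314)) - 6999 = 11121 + I*sqrt(314)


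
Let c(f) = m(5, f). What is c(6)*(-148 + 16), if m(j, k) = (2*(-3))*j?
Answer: 3960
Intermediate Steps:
m(j, k) = -6*j
c(f) = -30 (c(f) = -6*5 = -30)
c(6)*(-148 + 16) = -30*(-148 + 16) = -30*(-132) = 3960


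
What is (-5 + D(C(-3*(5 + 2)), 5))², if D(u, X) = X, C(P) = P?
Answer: 0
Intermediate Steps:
(-5 + D(C(-3*(5 + 2)), 5))² = (-5 + 5)² = 0² = 0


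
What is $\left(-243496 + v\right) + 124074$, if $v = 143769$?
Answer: $24347$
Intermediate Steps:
$\left(-243496 + v\right) + 124074 = \left(-243496 + 143769\right) + 124074 = -99727 + 124074 = 24347$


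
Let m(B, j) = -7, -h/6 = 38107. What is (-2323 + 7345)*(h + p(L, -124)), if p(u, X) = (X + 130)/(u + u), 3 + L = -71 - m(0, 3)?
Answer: -76932103374/67 ≈ -1.1482e+9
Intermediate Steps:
h = -228642 (h = -6*38107 = -228642)
L = -67 (L = -3 + (-71 - 1*(-7)) = -3 + (-71 + 7) = -3 - 64 = -67)
p(u, X) = (130 + X)/(2*u) (p(u, X) = (130 + X)/((2*u)) = (130 + X)*(1/(2*u)) = (130 + X)/(2*u))
(-2323 + 7345)*(h + p(L, -124)) = (-2323 + 7345)*(-228642 + (½)*(130 - 124)/(-67)) = 5022*(-228642 + (½)*(-1/67)*6) = 5022*(-228642 - 3/67) = 5022*(-15319017/67) = -76932103374/67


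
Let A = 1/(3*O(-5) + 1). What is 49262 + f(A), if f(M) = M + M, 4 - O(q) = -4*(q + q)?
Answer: 5271032/107 ≈ 49262.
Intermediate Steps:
O(q) = 4 + 8*q (O(q) = 4 - (-4)*(q + q) = 4 - (-4)*2*q = 4 - (-8)*q = 4 + 8*q)
A = -1/107 (A = 1/(3*(4 + 8*(-5)) + 1) = 1/(3*(4 - 40) + 1) = 1/(3*(-36) + 1) = 1/(-108 + 1) = 1/(-107) = -1/107 ≈ -0.0093458)
f(M) = 2*M
49262 + f(A) = 49262 + 2*(-1/107) = 49262 - 2/107 = 5271032/107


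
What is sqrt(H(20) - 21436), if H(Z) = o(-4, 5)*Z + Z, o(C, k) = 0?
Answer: 2*I*sqrt(5354) ≈ 146.34*I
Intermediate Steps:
H(Z) = Z (H(Z) = 0*Z + Z = 0 + Z = Z)
sqrt(H(20) - 21436) = sqrt(20 - 21436) = sqrt(-21416) = 2*I*sqrt(5354)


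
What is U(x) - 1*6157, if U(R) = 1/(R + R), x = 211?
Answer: -2598253/422 ≈ -6157.0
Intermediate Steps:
U(R) = 1/(2*R)
U(x) - 1*6157 = (½)/211 - 1*6157 = (½)*(1/211) - 6157 = 1/422 - 6157 = -2598253/422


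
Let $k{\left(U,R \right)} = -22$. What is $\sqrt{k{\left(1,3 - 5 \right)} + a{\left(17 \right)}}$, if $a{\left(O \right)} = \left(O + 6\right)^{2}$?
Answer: $13 \sqrt{3} \approx 22.517$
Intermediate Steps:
$a{\left(O \right)} = \left(6 + O\right)^{2}$
$\sqrt{k{\left(1,3 - 5 \right)} + a{\left(17 \right)}} = \sqrt{-22 + \left(6 + 17\right)^{2}} = \sqrt{-22 + 23^{2}} = \sqrt{-22 + 529} = \sqrt{507} = 13 \sqrt{3}$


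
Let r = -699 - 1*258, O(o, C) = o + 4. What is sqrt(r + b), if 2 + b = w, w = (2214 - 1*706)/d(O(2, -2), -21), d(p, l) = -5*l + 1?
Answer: I*sqrt(2653869)/53 ≈ 30.737*I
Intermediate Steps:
O(o, C) = 4 + o
d(p, l) = 1 - 5*l
w = 754/53 (w = (2214 - 1*706)/(1 - 5*(-21)) = (2214 - 706)/(1 + 105) = 1508/106 = 1508*(1/106) = 754/53 ≈ 14.226)
b = 648/53 (b = -2 + 754/53 = 648/53 ≈ 12.226)
r = -957 (r = -699 - 258 = -957)
sqrt(r + b) = sqrt(-957 + 648/53) = sqrt(-50073/53) = I*sqrt(2653869)/53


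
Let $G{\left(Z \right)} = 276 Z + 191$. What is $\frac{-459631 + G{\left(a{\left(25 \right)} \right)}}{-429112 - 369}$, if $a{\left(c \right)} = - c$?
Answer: $\frac{466340}{429481} \approx 1.0858$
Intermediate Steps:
$G{\left(Z \right)} = 191 + 276 Z$
$\frac{-459631 + G{\left(a{\left(25 \right)} \right)}}{-429112 - 369} = \frac{-459631 + \left(191 + 276 \left(\left(-1\right) 25\right)\right)}{-429112 - 369} = \frac{-459631 + \left(191 + 276 \left(-25\right)\right)}{-429112 + \left(-178824 + 178455\right)} = \frac{-459631 + \left(191 - 6900\right)}{-429112 - 369} = \frac{-459631 - 6709}{-429481} = \left(-466340\right) \left(- \frac{1}{429481}\right) = \frac{466340}{429481}$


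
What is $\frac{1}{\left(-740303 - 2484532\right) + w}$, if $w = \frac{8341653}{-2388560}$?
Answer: $- \frac{2388560}{7702720229253} \approx -3.1009 \cdot 10^{-7}$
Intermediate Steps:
$w = - \frac{8341653}{2388560}$ ($w = 8341653 \left(- \frac{1}{2388560}\right) = - \frac{8341653}{2388560} \approx -3.4923$)
$\frac{1}{\left(-740303 - 2484532\right) + w} = \frac{1}{\left(-740303 - 2484532\right) - \frac{8341653}{2388560}} = \frac{1}{-3224835 - \frac{8341653}{2388560}} = \frac{1}{- \frac{7702720229253}{2388560}} = - \frac{2388560}{7702720229253}$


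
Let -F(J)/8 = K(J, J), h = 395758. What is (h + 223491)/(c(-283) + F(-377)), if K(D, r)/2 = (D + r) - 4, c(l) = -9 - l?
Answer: 619249/12402 ≈ 49.931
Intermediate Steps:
K(D, r) = -8 + 2*D + 2*r (K(D, r) = 2*((D + r) - 4) = 2*(-4 + D + r) = -8 + 2*D + 2*r)
F(J) = 64 - 32*J (F(J) = -8*(-8 + 2*J + 2*J) = -8*(-8 + 4*J) = 64 - 32*J)
(h + 223491)/(c(-283) + F(-377)) = (395758 + 223491)/((-9 - 1*(-283)) + (64 - 32*(-377))) = 619249/((-9 + 283) + (64 + 12064)) = 619249/(274 + 12128) = 619249/12402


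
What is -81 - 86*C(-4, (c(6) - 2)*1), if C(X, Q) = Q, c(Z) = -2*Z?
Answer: 1123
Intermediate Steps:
-81 - 86*C(-4, (c(6) - 2)*1) = -81 - 86*(-2*6 - 2) = -81 - 86*(-12 - 2) = -81 - (-1204) = -81 - 86*(-14) = -81 + 1204 = 1123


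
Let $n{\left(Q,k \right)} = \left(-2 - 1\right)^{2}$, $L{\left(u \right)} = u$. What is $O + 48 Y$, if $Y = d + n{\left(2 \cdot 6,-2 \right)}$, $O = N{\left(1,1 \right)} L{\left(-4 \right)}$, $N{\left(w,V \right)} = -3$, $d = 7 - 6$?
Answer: $492$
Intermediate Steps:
$d = 1$ ($d = 7 - 6 = 1$)
$O = 12$ ($O = \left(-3\right) \left(-4\right) = 12$)
$n{\left(Q,k \right)} = 9$ ($n{\left(Q,k \right)} = \left(-3\right)^{2} = 9$)
$Y = 10$ ($Y = 1 + 9 = 10$)
$O + 48 Y = 12 + 48 \cdot 10 = 12 + 480 = 492$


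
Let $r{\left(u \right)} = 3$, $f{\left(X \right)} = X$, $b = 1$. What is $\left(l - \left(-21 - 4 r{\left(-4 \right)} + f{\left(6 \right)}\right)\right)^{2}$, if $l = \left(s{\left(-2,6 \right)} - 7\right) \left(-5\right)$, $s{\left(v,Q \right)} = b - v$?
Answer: $2209$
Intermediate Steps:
$s{\left(v,Q \right)} = 1 - v$
$l = 20$ ($l = \left(\left(1 - -2\right) - 7\right) \left(-5\right) = \left(\left(1 + 2\right) - 7\right) \left(-5\right) = \left(3 - 7\right) \left(-5\right) = \left(-4\right) \left(-5\right) = 20$)
$\left(l - \left(-21 - 4 r{\left(-4 \right)} + f{\left(6 \right)}\right)\right)^{2} = \left(20 + \left(\left(0 - \left(\left(-4\right) 3 + 6\right)\right) + 21\right)\right)^{2} = \left(20 + \left(\left(0 - \left(-12 + 6\right)\right) + 21\right)\right)^{2} = \left(20 + \left(\left(0 - -6\right) + 21\right)\right)^{2} = \left(20 + \left(\left(0 + 6\right) + 21\right)\right)^{2} = \left(20 + \left(6 + 21\right)\right)^{2} = \left(20 + 27\right)^{2} = 47^{2} = 2209$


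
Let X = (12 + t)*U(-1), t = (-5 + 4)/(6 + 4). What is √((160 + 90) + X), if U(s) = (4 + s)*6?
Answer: √11605/5 ≈ 21.545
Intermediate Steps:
U(s) = 24 + 6*s
t = -⅒ (t = -1/10 = -1*⅒ = -⅒ ≈ -0.10000)
X = 1071/5 (X = (12 - ⅒)*(24 + 6*(-1)) = 119*(24 - 6)/10 = (119/10)*18 = 1071/5 ≈ 214.20)
√((160 + 90) + X) = √((160 + 90) + 1071/5) = √(250 + 1071/5) = √(2321/5) = √11605/5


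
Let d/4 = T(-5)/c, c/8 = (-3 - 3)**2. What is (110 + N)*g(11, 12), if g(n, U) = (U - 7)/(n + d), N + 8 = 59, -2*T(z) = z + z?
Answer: 57960/797 ≈ 72.723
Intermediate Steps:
T(z) = -z (T(z) = -(z + z)/2 = -z)
N = 51 (N = -8 + 59 = 51)
c = 288 (c = 8*(-3 - 3)**2 = 8*(-6)**2 = 8*36 = 288)
d = 5/72 (d = 4*(-1*(-5)/288) = 4*(5*(1/288)) = 4*(5/288) = 5/72 ≈ 0.069444)
g(n, U) = (-7 + U)/(5/72 + n) (g(n, U) = (U - 7)/(n + 5/72) = (-7 + U)/(5/72 + n))
(110 + N)*g(11, 12) = (110 + 51)*(72*(-7 + 12)/(5 + 72*11)) = 161*(72*5/(5 + 792)) = 161*(72*5/797) = 161*(72*(1/797)*5) = 161*(360/797) = 57960/797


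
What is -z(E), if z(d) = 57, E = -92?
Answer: -57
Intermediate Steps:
-z(E) = -1*57 = -57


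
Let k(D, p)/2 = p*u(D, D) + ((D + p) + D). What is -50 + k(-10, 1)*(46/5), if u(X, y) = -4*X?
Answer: 1682/5 ≈ 336.40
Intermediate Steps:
k(D, p) = 2*p + 4*D - 8*D*p (k(D, p) = 2*(p*(-4*D) + ((D + p) + D)) = 2*(-4*D*p + (p + 2*D)) = 2*(p + 2*D - 4*D*p) = 2*p + 4*D - 8*D*p)
-50 + k(-10, 1)*(46/5) = -50 + (2*1 + 4*(-10) - 8*(-10)*1)*(46/5) = -50 + (2 - 40 + 80)*(46*(⅕)) = -50 + 42*(46/5) = -50 + 1932/5 = 1682/5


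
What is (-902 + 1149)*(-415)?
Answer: -102505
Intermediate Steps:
(-902 + 1149)*(-415) = 247*(-415) = -102505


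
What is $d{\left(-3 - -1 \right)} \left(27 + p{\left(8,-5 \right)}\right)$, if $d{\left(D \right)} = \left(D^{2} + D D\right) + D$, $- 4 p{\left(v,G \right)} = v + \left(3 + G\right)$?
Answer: $153$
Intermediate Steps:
$p{\left(v,G \right)} = - \frac{3}{4} - \frac{G}{4} - \frac{v}{4}$ ($p{\left(v,G \right)} = - \frac{v + \left(3 + G\right)}{4} = - \frac{3 + G + v}{4} = - \frac{3}{4} - \frac{G}{4} - \frac{v}{4}$)
$d{\left(D \right)} = D + 2 D^{2}$ ($d{\left(D \right)} = \left(D^{2} + D^{2}\right) + D = 2 D^{2} + D = D + 2 D^{2}$)
$d{\left(-3 - -1 \right)} \left(27 + p{\left(8,-5 \right)}\right) = \left(-3 - -1\right) \left(1 + 2 \left(-3 - -1\right)\right) \left(27 - \frac{3}{2}\right) = \left(-3 + 1\right) \left(1 + 2 \left(-3 + 1\right)\right) \left(27 - \frac{3}{2}\right) = - 2 \left(1 + 2 \left(-2\right)\right) \left(27 - \frac{3}{2}\right) = - 2 \left(1 - 4\right) \frac{51}{2} = \left(-2\right) \left(-3\right) \frac{51}{2} = 6 \cdot \frac{51}{2} = 153$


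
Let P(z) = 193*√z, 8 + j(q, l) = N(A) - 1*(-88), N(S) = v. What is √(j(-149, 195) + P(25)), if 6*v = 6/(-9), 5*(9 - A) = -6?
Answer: 2*√2351/3 ≈ 32.325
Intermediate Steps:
A = 51/5 (A = 9 - ⅕*(-6) = 9 + 6/5 = 51/5 ≈ 10.200)
v = -⅑ (v = (6/(-9))/6 = (6*(-⅑))/6 = (⅙)*(-⅔) = -⅑ ≈ -0.11111)
N(S) = -⅑
j(q, l) = 719/9 (j(q, l) = -8 + (-⅑ - 1*(-88)) = -8 + (-⅑ + 88) = -8 + 791/9 = 719/9)
√(j(-149, 195) + P(25)) = √(719/9 + 193*√25) = √(719/9 + 193*5) = √(719/9 + 965) = √(9404/9) = 2*√2351/3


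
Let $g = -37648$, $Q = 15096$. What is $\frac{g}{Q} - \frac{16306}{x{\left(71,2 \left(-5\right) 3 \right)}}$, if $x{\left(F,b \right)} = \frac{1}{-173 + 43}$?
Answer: $\frac{4000020154}{1887} \approx 2.1198 \cdot 10^{6}$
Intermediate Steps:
$x{\left(F,b \right)} = - \frac{1}{130}$ ($x{\left(F,b \right)} = \frac{1}{-130} = - \frac{1}{130}$)
$\frac{g}{Q} - \frac{16306}{x{\left(71,2 \left(-5\right) 3 \right)}} = - \frac{37648}{15096} - \frac{16306}{- \frac{1}{130}} = \left(-37648\right) \frac{1}{15096} - -2119780 = - \frac{4706}{1887} + 2119780 = \frac{4000020154}{1887}$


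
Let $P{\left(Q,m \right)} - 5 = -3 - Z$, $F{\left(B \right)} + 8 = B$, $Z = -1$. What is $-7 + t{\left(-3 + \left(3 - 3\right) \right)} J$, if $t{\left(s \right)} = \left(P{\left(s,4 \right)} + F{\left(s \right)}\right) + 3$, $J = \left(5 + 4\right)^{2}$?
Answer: $-412$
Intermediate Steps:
$F{\left(B \right)} = -8 + B$
$P{\left(Q,m \right)} = 3$ ($P{\left(Q,m \right)} = 5 - 2 = 3$)
$J = 81$ ($J = 9^{2} = 81$)
$t{\left(s \right)} = -2 + s$ ($t{\left(s \right)} = \left(3 + \left(-8 + s\right)\right) + 3 = \left(-5 + s\right) + 3 = -2 + s$)
$-7 + t{\left(-3 + \left(3 - 3\right) \right)} J = -7 + \left(-2 + \left(-3 + \left(3 - 3\right)\right)\right) 81 = -7 + \left(-2 + \left(-3 + 0\right)\right) 81 = -7 + \left(-2 - 3\right) 81 = -7 - 405 = -412$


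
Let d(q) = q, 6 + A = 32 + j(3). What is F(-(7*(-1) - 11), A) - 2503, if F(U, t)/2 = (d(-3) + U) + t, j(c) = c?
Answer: -2415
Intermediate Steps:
A = 29 (A = -6 + (32 + 3) = -6 + 35 = 29)
F(U, t) = -6 + 2*U + 2*t (F(U, t) = 2*((-3 + U) + t) = 2*(-3 + U + t) = -6 + 2*U + 2*t)
F(-(7*(-1) - 11), A) - 2503 = (-6 + 2*(-(7*(-1) - 11)) + 2*29) - 2503 = (-6 + 2*(-(-7 - 11)) + 58) - 2503 = (-6 + 2*(-1*(-18)) + 58) - 2503 = (-6 + 2*18 + 58) - 2503 = (-6 + 36 + 58) - 2503 = 88 - 2503 = -2415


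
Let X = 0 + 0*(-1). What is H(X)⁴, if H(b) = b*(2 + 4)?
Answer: 0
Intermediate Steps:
X = 0 (X = 0 + 0 = 0)
H(b) = 6*b (H(b) = b*6 = 6*b)
H(X)⁴ = (6*0)⁴ = 0⁴ = 0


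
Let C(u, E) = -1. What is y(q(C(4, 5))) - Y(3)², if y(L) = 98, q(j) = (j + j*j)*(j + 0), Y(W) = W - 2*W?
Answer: 89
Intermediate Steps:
Y(W) = -W
q(j) = j*(j + j²) (q(j) = (j + j²)*j = j*(j + j²))
y(q(C(4, 5))) - Y(3)² = 98 - (-1*3)² = 98 - 1*(-3)² = 98 - 1*9 = 98 - 9 = 89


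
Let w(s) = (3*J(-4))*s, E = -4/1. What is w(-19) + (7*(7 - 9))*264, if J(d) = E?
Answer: -3468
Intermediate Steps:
E = -4 (E = -4*1 = -4)
J(d) = -4
w(s) = -12*s (w(s) = (3*(-4))*s = -12*s)
w(-19) + (7*(7 - 9))*264 = -12*(-19) + (7*(7 - 9))*264 = 228 + (7*(-2))*264 = 228 - 14*264 = 228 - 3696 = -3468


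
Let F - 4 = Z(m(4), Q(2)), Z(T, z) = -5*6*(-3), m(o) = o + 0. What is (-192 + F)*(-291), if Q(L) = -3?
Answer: 28518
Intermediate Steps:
m(o) = o
Z(T, z) = 90 (Z(T, z) = -30*(-3) = 90)
F = 94 (F = 4 + 90 = 94)
(-192 + F)*(-291) = (-192 + 94)*(-291) = -98*(-291) = 28518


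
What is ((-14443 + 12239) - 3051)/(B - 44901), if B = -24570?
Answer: 5255/69471 ≈ 0.075643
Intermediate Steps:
((-14443 + 12239) - 3051)/(B - 44901) = ((-14443 + 12239) - 3051)/(-24570 - 44901) = (-2204 - 3051)/(-69471) = -5255*(-1/69471) = 5255/69471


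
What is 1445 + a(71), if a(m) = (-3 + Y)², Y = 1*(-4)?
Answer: 1494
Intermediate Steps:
Y = -4
a(m) = 49 (a(m) = (-3 - 4)² = (-7)² = 49)
1445 + a(71) = 1445 + 49 = 1494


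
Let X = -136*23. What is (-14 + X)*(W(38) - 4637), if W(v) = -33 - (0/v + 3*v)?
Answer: 15031328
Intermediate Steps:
W(v) = -33 - 3*v (W(v) = -33 - (0 + 3*v) = -33 - 3*v)
X = -3128
(-14 + X)*(W(38) - 4637) = (-14 - 3128)*((-33 - 3*38) - 4637) = -3142*((-33 - 114) - 4637) = -3142*(-147 - 4637) = -3142*(-4784) = 15031328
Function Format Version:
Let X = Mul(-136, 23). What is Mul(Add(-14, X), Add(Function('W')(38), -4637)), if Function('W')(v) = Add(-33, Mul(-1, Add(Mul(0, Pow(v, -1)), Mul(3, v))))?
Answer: 15031328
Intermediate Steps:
Function('W')(v) = Add(-33, Mul(-3, v)) (Function('W')(v) = Add(-33, Mul(-1, Add(0, Mul(3, v)))) = Add(-33, Mul(-1, Mul(3, v))) = Add(-33, Mul(-3, v)))
X = -3128
Mul(Add(-14, X), Add(Function('W')(38), -4637)) = Mul(Add(-14, -3128), Add(Add(-33, Mul(-3, 38)), -4637)) = Mul(-3142, Add(Add(-33, -114), -4637)) = Mul(-3142, Add(-147, -4637)) = Mul(-3142, -4784) = 15031328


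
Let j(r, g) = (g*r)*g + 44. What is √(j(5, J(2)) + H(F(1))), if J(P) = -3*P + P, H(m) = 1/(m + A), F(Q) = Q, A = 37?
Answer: √179094/38 ≈ 11.137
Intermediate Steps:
H(m) = 1/(37 + m) (H(m) = 1/(m + 37) = 1/(37 + m))
J(P) = -2*P
j(r, g) = 44 + r*g² (j(r, g) = r*g² + 44 = 44 + r*g²)
√(j(5, J(2)) + H(F(1))) = √((44 + 5*(-2*2)²) + 1/(37 + 1)) = √((44 + 5*(-4)²) + 1/38) = √((44 + 5*16) + 1/38) = √((44 + 80) + 1/38) = √(124 + 1/38) = √(4713/38) = √179094/38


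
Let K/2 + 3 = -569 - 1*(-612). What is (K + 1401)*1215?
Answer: 1799415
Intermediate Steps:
K = 80 (K = -6 + 2*(-569 - 1*(-612)) = -6 + 2*(-569 + 612) = -6 + 2*43 = -6 + 86 = 80)
(K + 1401)*1215 = (80 + 1401)*1215 = 1481*1215 = 1799415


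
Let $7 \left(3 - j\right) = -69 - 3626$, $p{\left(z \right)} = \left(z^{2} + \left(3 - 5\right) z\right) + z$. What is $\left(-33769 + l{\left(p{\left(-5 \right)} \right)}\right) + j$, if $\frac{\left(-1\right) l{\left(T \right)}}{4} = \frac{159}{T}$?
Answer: $- \frac{1164077}{35} \approx -33259.0$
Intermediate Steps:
$p{\left(z \right)} = z^{2} - z$ ($p{\left(z \right)} = \left(z^{2} + \left(3 - 5\right) z\right) + z = \left(z^{2} - 2 z\right) + z = z^{2} - z$)
$l{\left(T \right)} = - \frac{636}{T}$ ($l{\left(T \right)} = - 4 \frac{159}{T} = - \frac{636}{T}$)
$j = \frac{3716}{7}$ ($j = 3 - \frac{-69 - 3626}{7} = 3 - - \frac{3695}{7} = 3 + \frac{3695}{7} = \frac{3716}{7} \approx 530.86$)
$\left(-33769 + l{\left(p{\left(-5 \right)} \right)}\right) + j = \left(-33769 - \frac{636}{\left(-5\right) \left(-1 - 5\right)}\right) + \frac{3716}{7} = \left(-33769 - \frac{636}{\left(-5\right) \left(-6\right)}\right) + \frac{3716}{7} = \left(-33769 - \frac{636}{30}\right) + \frac{3716}{7} = \left(-33769 - \frac{106}{5}\right) + \frac{3716}{7} = - \frac{168951}{5} + \frac{3716}{7} = - \frac{1164077}{35}$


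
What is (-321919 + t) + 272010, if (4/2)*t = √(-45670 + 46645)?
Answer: -49909 + 5*√39/2 ≈ -49893.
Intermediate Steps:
t = 5*√39/2 (t = √(-45670 + 46645)/2 = √975/2 = (5*√39)/2 = 5*√39/2 ≈ 15.612)
(-321919 + t) + 272010 = (-321919 + 5*√39/2) + 272010 = -49909 + 5*√39/2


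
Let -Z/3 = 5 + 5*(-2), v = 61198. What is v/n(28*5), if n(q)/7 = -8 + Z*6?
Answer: 30599/287 ≈ 106.62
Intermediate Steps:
Z = 15 (Z = -3*(5 + 5*(-2)) = -3*(5 - 10) = -3*(-5) = 15)
n(q) = 574 (n(q) = 7*(-8 + 15*6) = 7*(-8 + 90) = 7*82 = 574)
v/n(28*5) = 61198/574 = 61198*(1/574) = 30599/287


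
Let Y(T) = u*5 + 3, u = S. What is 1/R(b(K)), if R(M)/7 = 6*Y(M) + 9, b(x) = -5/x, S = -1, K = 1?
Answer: -1/21 ≈ -0.047619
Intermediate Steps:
u = -1
Y(T) = -2 (Y(T) = -1*5 + 3 = -5 + 3 = -2)
R(M) = -21 (R(M) = 7*(6*(-2) + 9) = 7*(-12 + 9) = 7*(-3) = -21)
1/R(b(K)) = 1/(-21) = -1/21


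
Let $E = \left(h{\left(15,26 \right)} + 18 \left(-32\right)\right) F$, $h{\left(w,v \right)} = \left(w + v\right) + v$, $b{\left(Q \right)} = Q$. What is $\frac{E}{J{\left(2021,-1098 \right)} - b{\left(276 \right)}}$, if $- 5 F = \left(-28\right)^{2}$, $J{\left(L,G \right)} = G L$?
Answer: $- \frac{199528}{5548335} \approx -0.035962$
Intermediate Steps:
$h{\left(w,v \right)} = w + 2 v$ ($h{\left(w,v \right)} = \left(v + w\right) + v = w + 2 v$)
$F = - \frac{784}{5}$ ($F = - \frac{\left(-28\right)^{2}}{5} = \left(- \frac{1}{5}\right) 784 = - \frac{784}{5} \approx -156.8$)
$E = \frac{399056}{5}$ ($E = \left(\left(15 + 2 \cdot 26\right) + 18 \left(-32\right)\right) \left(- \frac{784}{5}\right) = \left(\left(15 + 52\right) - 576\right) \left(- \frac{784}{5}\right) = \left(67 - 576\right) \left(- \frac{784}{5}\right) = \left(-509\right) \left(- \frac{784}{5}\right) = \frac{399056}{5} \approx 79811.0$)
$\frac{E}{J{\left(2021,-1098 \right)} - b{\left(276 \right)}} = \frac{399056}{5 \left(\left(-1098\right) 2021 - 276\right)} = \frac{399056}{5 \left(-2219058 - 276\right)} = \frac{399056}{5 \left(-2219334\right)} = \frac{399056}{5} \left(- \frac{1}{2219334}\right) = - \frac{199528}{5548335}$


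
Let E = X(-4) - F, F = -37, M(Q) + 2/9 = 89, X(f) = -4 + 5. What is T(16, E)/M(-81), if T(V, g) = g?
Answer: 342/799 ≈ 0.42803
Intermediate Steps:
X(f) = 1
M(Q) = 799/9 (M(Q) = -2/9 + 89 = 799/9)
E = 38 (E = 1 - 1*(-37) = 1 + 37 = 38)
T(16, E)/M(-81) = 38/(799/9) = 38*(9/799) = 342/799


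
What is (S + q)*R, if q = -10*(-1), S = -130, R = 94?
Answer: -11280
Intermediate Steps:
q = 10
(S + q)*R = (-130 + 10)*94 = -120*94 = -11280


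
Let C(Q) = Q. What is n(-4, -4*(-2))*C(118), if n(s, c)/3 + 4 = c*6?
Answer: 15576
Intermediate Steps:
n(s, c) = -12 + 18*c (n(s, c) = -12 + 3*(c*6) = -12 + 3*(6*c) = -12 + 18*c)
n(-4, -4*(-2))*C(118) = (-12 + 18*(-4*(-2)))*118 = (-12 + 18*8)*118 = (-12 + 144)*118 = 132*118 = 15576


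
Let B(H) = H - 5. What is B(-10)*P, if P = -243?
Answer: 3645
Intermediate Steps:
B(H) = -5 + H
B(-10)*P = (-5 - 10)*(-243) = -15*(-243) = 3645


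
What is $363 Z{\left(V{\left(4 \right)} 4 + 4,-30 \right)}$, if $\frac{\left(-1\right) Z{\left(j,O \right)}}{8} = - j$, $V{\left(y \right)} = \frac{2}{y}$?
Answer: $17424$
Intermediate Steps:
$Z{\left(j,O \right)} = 8 j$ ($Z{\left(j,O \right)} = - 8 \left(- j\right) = 8 j$)
$363 Z{\left(V{\left(4 \right)} 4 + 4,-30 \right)} = 363 \cdot 8 \left(\frac{2}{4} \cdot 4 + 4\right) = 363 \cdot 8 \left(2 \cdot \frac{1}{4} \cdot 4 + 4\right) = 363 \cdot 8 \left(\frac{1}{2} \cdot 4 + 4\right) = 363 \cdot 8 \left(2 + 4\right) = 363 \cdot 8 \cdot 6 = 363 \cdot 48 = 17424$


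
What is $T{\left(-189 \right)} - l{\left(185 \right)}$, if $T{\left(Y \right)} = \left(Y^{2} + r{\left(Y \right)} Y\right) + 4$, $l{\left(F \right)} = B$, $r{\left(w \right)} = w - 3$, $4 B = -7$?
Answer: $\frac{288059}{4} \approx 72015.0$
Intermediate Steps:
$B = - \frac{7}{4}$ ($B = \frac{1}{4} \left(-7\right) = - \frac{7}{4} \approx -1.75$)
$r{\left(w \right)} = -3 + w$ ($r{\left(w \right)} = w - 3 = -3 + w$)
$l{\left(F \right)} = - \frac{7}{4}$
$T{\left(Y \right)} = 4 + Y^{2} + Y \left(-3 + Y\right)$ ($T{\left(Y \right)} = \left(Y^{2} + \left(-3 + Y\right) Y\right) + 4 = \left(Y^{2} + Y \left(-3 + Y\right)\right) + 4 = 4 + Y^{2} + Y \left(-3 + Y\right)$)
$T{\left(-189 \right)} - l{\left(185 \right)} = \left(4 + \left(-189\right)^{2} - 189 \left(-3 - 189\right)\right) - - \frac{7}{4} = \left(4 + 35721 - -36288\right) + \frac{7}{4} = \left(4 + 35721 + 36288\right) + \frac{7}{4} = 72013 + \frac{7}{4} = \frac{288059}{4}$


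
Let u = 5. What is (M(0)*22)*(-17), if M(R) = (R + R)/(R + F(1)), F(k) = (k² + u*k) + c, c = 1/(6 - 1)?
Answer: 0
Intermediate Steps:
c = ⅕ (c = 1/5 = ⅕ ≈ 0.20000)
F(k) = ⅕ + k² + 5*k (F(k) = (k² + 5*k) + ⅕ = ⅕ + k² + 5*k)
M(R) = 2*R/(31/5 + R) (M(R) = (R + R)/(R + (⅕ + 1² + 5*1)) = (2*R)/(R + (⅕ + 1 + 5)) = (2*R)/(R + 31/5) = (2*R)/(31/5 + R) = 2*R/(31/5 + R))
(M(0)*22)*(-17) = ((10*0/(31 + 5*0))*22)*(-17) = ((10*0/(31 + 0))*22)*(-17) = ((10*0/31)*22)*(-17) = ((10*0*(1/31))*22)*(-17) = (0*22)*(-17) = 0*(-17) = 0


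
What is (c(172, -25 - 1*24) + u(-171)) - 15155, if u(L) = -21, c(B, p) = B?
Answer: -15004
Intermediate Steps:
(c(172, -25 - 1*24) + u(-171)) - 15155 = (172 - 21) - 15155 = 151 - 15155 = -15004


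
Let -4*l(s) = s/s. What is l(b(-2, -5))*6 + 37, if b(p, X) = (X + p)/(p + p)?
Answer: 71/2 ≈ 35.500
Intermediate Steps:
b(p, X) = (X + p)/(2*p) (b(p, X) = (X + p)/((2*p)) = (X + p)*(1/(2*p)) = (X + p)/(2*p))
l(s) = -¼ (l(s) = -s/(4*s) = -¼*1 = -¼)
l(b(-2, -5))*6 + 37 = -¼*6 + 37 = -3/2 + 37 = 71/2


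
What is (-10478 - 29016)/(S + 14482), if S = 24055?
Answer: -39494/38537 ≈ -1.0248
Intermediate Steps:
(-10478 - 29016)/(S + 14482) = (-10478 - 29016)/(24055 + 14482) = -39494/38537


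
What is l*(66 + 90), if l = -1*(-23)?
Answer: 3588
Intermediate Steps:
l = 23
l*(66 + 90) = 23*(66 + 90) = 23*156 = 3588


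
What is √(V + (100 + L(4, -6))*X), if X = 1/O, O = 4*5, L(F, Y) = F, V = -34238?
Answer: 2*I*√213955/5 ≈ 185.02*I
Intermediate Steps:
O = 20
X = 1/20 ≈ 0.050000
√(V + (100 + L(4, -6))*X) = √(-34238 + (100 + 4)*(1/20)) = √(-34238 + 104*(1/20)) = √(-34238 + 26/5) = √(-171164/5) = 2*I*√213955/5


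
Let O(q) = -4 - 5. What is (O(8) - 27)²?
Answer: 1296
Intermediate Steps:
O(q) = -9
(O(8) - 27)² = (-9 - 27)² = (-36)² = 1296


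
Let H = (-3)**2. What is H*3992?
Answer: 35928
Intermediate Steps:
H = 9
H*3992 = 9*3992 = 35928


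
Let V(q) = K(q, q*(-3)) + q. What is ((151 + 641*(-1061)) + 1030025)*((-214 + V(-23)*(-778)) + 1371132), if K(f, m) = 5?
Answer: 484826569150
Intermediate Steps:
V(q) = 5 + q
((151 + 641*(-1061)) + 1030025)*((-214 + V(-23)*(-778)) + 1371132) = ((151 + 641*(-1061)) + 1030025)*((-214 + (5 - 23)*(-778)) + 1371132) = ((151 - 680101) + 1030025)*((-214 - 18*(-778)) + 1371132) = (-679950 + 1030025)*((-214 + 14004) + 1371132) = 350075*(13790 + 1371132) = 350075*1384922 = 484826569150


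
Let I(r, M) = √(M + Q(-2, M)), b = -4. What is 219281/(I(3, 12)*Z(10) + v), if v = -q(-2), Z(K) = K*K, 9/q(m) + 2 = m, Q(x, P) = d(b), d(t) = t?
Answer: -7894116/1279919 + 701699200*√2/1279919 ≈ 769.16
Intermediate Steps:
Q(x, P) = -4
q(m) = 9/(-2 + m)
I(r, M) = √(-4 + M) (I(r, M) = √(M - 4) = √(-4 + M))
Z(K) = K²
v = 9/4 (v = -9/(-2 - 2) = -9/(-4) = -9*(-1)/4 = -1*(-9/4) = 9/4 ≈ 2.2500)
219281/(I(3, 12)*Z(10) + v) = 219281/(√(-4 + 12)*10² + 9/4) = 219281/(√8*100 + 9/4) = 219281/((2*√2)*100 + 9/4) = 219281/(200*√2 + 9/4) = 219281/(9/4 + 200*√2)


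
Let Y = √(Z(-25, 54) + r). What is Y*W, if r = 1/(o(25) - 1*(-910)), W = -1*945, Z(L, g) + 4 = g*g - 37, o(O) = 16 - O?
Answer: -1890*√583482194/901 ≈ -50670.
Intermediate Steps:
Z(L, g) = -41 + g² (Z(L, g) = -4 + (g*g - 37) = -4 + (g² - 37) = -4 + (-37 + g²) = -41 + g²)
W = -945
r = 1/901 (r = 1/((16 - 1*25) - 1*(-910)) = 1/((16 - 25) + 910) = 1/(-9 + 910) = 1/901 ≈ 0.0011099)
Y = 2*√583482194/901 (Y = √((-41 + 54²) + 1/901) = √((-41 + 2916) + 1/901) = √(2875 + 1/901) = √(2590376/901) = 2*√583482194/901 ≈ 53.619)
Y*W = (2*√583482194/901)*(-945) = -1890*√583482194/901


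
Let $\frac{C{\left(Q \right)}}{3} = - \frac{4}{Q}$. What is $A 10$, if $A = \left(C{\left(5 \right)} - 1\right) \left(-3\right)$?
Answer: $102$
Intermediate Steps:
$C{\left(Q \right)} = - \frac{12}{Q}$ ($C{\left(Q \right)} = 3 \left(- \frac{4}{Q}\right) = - \frac{12}{Q}$)
$A = \frac{51}{5}$ ($A = \left(- \frac{12}{5} - 1\right) \left(-3\right) = \left(- \frac{17}{5}\right) \left(-3\right) = \frac{51}{5} \approx 10.2$)
$A 10 = \frac{51}{5} \cdot 10 = 102$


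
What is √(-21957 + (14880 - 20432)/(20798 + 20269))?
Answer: I*√2705141013/351 ≈ 148.18*I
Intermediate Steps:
√(-21957 + (14880 - 20432)/(20798 + 20269)) = √(-21957 - 5552/41067) = √(-901713671/41067) = I*√2705141013/351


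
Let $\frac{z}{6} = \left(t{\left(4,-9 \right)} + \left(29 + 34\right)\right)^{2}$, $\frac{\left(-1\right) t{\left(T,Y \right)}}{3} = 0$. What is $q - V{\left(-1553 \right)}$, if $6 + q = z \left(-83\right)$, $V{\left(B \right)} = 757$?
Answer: $-1977325$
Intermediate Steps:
$t{\left(T,Y \right)} = 0$ ($t{\left(T,Y \right)} = \left(-3\right) 0 = 0$)
$z = 23814$ ($z = 6 \left(0 + \left(29 + 34\right)\right)^{2} = 6 \left(0 + 63\right)^{2} = 6 \cdot 63^{2} = 6 \cdot 3969 = 23814$)
$q = -1976568$ ($q = -6 + 23814 \left(-83\right) = -6 - 1976562 = -1976568$)
$q - V{\left(-1553 \right)} = -1976568 - 757 = -1977325$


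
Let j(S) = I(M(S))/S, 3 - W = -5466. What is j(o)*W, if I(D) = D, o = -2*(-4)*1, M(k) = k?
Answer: 5469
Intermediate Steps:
o = 8 (o = 8*1 = 8)
W = 5469 (W = 3 - 1*(-5466) = 3 + 5466 = 5469)
j(S) = 1 (j(S) = S/S = 1)
j(o)*W = 1*5469 = 5469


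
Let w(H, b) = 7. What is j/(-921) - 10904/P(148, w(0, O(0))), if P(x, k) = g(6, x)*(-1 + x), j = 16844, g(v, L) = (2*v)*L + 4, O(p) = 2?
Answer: -368120302/20082405 ≈ -18.330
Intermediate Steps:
g(v, L) = 4 + 2*L*v (g(v, L) = 2*L*v + 4 = 4 + 2*L*v)
P(x, k) = (-1 + x)*(4 + 12*x) (P(x, k) = (4 + 2*x*6)*(-1 + x) = (4 + 12*x)*(-1 + x) = (-1 + x)*(4 + 12*x))
j/(-921) - 10904/P(148, w(0, O(0))) = 16844/(-921) - 10904*1/(4*(1 + 3*148)*(-1 + 148)) = 16844*(-1/921) - 10904*1/(588*(1 + 444)) = -16844/921 - 10904/(4*445*147) = -16844/921 - 10904/261660 = -16844/921 - 10904*1/261660 = -16844/921 - 2726/65415 = -368120302/20082405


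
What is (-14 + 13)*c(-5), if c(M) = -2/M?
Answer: -2/5 ≈ -0.40000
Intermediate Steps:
(-14 + 13)*c(-5) = (-14 + 13)*(-2/(-5)) = -(-2)*(-1)/5 = -1*2/5 = -2/5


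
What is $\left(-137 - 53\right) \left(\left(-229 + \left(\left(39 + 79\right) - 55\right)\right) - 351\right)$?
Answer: $98230$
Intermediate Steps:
$\left(-137 - 53\right) \left(\left(-229 + \left(\left(39 + 79\right) - 55\right)\right) - 351\right) = - 190 \left(\left(-229 + \left(118 - 55\right)\right) - 351\right) = - 190 \left(\left(-229 + 63\right) - 351\right) = - 190 \left(-166 - 351\right) = \left(-190\right) \left(-517\right) = 98230$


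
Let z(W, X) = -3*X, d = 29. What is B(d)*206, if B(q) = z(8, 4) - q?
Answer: -8446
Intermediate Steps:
B(q) = -12 - q (B(q) = -3*4 - q = -12 - q)
B(d)*206 = (-12 - 1*29)*206 = (-12 - 29)*206 = -41*206 = -8446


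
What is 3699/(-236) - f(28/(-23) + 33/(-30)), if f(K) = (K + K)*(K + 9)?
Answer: 47748803/3121100 ≈ 15.299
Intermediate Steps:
f(K) = 2*K*(9 + K) (f(K) = (2*K)*(9 + K) = 2*K*(9 + K))
3699/(-236) - f(28/(-23) + 33/(-30)) = 3699/(-236) - 2*(28/(-23) + 33/(-30))*(9 + (28/(-23) + 33/(-30))) = 3699*(-1/236) - 2*(28*(-1/23) + 33*(-1/30))*(9 + (28*(-1/23) + 33*(-1/30))) = -3699/236 - 2*(-28/23 - 11/10)*(9 + (-28/23 - 11/10)) = -3699/236 - 2*(-533)*(9 - 533/230)/230 = -3699/236 - 2*(-533)*1537/(230*230) = -3699/236 - 1*(-819221/26450) = -3699/236 + 819221/26450 = 47748803/3121100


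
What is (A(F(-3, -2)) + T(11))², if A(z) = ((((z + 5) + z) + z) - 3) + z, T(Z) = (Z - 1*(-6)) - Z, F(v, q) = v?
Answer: 16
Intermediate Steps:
T(Z) = 6 (T(Z) = (Z + 6) - Z = (6 + Z) - Z = 6)
A(z) = 2 + 4*z (A(z) = ((((5 + z) + z) + z) - 3) + z = (((5 + 2*z) + z) - 3) + z = ((5 + 3*z) - 3) + z = (2 + 3*z) + z = 2 + 4*z)
(A(F(-3, -2)) + T(11))² = ((2 + 4*(-3)) + 6)² = ((2 - 12) + 6)² = (-10 + 6)² = (-4)² = 16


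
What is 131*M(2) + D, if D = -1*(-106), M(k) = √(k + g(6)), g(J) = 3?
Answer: 106 + 131*√5 ≈ 398.92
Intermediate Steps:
M(k) = √(3 + k) (M(k) = √(k + 3) = √(3 + k))
D = 106
131*M(2) + D = 131*√(3 + 2) + 106 = 131*√5 + 106 = 106 + 131*√5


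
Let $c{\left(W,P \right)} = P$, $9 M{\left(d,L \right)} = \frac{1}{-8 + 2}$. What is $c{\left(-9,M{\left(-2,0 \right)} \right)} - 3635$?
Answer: $- \frac{196291}{54} \approx -3635.0$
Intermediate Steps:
$M{\left(d,L \right)} = - \frac{1}{54}$ ($M{\left(d,L \right)} = \frac{1}{9 \left(-8 + 2\right)} = \frac{1}{9 \left(-6\right)} = \frac{1}{9} \left(- \frac{1}{6}\right) = - \frac{1}{54}$)
$c{\left(-9,M{\left(-2,0 \right)} \right)} - 3635 = - \frac{1}{54} - 3635 = - \frac{196291}{54}$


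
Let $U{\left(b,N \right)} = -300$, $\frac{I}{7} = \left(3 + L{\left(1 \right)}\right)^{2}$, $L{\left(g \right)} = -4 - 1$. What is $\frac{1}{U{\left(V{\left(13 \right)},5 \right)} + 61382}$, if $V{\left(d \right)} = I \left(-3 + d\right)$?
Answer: $\frac{1}{61082} \approx 1.6371 \cdot 10^{-5}$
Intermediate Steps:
$L{\left(g \right)} = -5$ ($L{\left(g \right)} = -4 - 1 = -5$)
$I = 28$ ($I = 7 \left(3 - 5\right)^{2} = 7 \left(-2\right)^{2} = 7 \cdot 4 = 28$)
$V{\left(d \right)} = -84 + 28 d$ ($V{\left(d \right)} = 28 \left(-3 + d\right) = -84 + 28 d$)
$\frac{1}{U{\left(V{\left(13 \right)},5 \right)} + 61382} = \frac{1}{-300 + 61382} = \frac{1}{61082}$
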